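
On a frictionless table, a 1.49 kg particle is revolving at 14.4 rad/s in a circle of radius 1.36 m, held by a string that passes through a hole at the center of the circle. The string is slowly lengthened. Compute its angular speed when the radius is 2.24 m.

No torque about the axis ⇒ m r₁² ω₁ = m r₂² ω₂.
ω₂ = ω₁ (r₁/r₂)² = (14.4)(1.36/2.24)² = 5.308 rad/s.

ω₂ ≈ 5.31 rad/s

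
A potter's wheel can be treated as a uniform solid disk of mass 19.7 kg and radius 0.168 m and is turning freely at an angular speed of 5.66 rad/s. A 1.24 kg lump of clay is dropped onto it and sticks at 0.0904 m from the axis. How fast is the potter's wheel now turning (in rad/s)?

ω_f ≈ 5.46 rad/s

No external torque acts about the axis; L_before = L_after.
I_p = ½(19.7)(0.168)² = 0.2780 kg·m².
Added inertia Σmr² = (1.24)(0.0904)² = 0.01013 kg·m²; I_f = 0.2780 + 0.01013 = 0.2881 kg·m².
ω_f = I_p ω_i / I_f = (0.2780)(5.66) / 0.2881 = 5.461 rad/s.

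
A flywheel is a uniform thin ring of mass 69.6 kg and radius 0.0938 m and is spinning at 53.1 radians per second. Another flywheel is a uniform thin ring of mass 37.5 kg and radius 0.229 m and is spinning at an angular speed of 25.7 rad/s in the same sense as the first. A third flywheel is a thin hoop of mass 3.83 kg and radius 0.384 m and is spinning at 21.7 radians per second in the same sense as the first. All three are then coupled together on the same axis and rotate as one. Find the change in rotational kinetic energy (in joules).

ΔKE ≈ -201 J

The coupling torques are internal; angular momentum about the shared axis is conserved.
Moments of inertia: I_A = (69.6)(0.0938)² = 0.6124 kg·m²; I_B = (37.5)(0.229)² = 1.967 kg·m²; I_C = (3.83)(0.384)² = 0.5648 kg·m².
Taking A's sense as positive: L = (0.6124)(53.1) + (1.967)(25.7) + (0.5648)(21.7) = 95.31 kg·m²·rad/s.
Combined I = 0.6124 + 1.967 + 0.5648 = 3.144 kg·m².
ω_f = L / I = 95.31 / 3.144 = 30.32 rad/s.
KE_i = ½ΣIω² = 1646 J; KE_f = ½(3.144)(30.32)² = 1445 J.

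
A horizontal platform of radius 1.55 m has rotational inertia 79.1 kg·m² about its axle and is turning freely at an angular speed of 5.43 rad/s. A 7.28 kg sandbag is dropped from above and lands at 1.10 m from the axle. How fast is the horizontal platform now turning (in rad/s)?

The added mass arrives with no angular momentum about the axle, and any external torque about the axle is negligible, so the system's angular momentum is conserved.
Added inertia Σmr² = (7.28)(1.10)² = 8.809 kg·m²; I_f = 79.10 + 8.809 = 87.91 kg·m².
ω_f = I_p ω_i / I_f = (79.10)(5.43) / 87.91 = 4.886 rad/s.

ω_f ≈ 4.89 rad/s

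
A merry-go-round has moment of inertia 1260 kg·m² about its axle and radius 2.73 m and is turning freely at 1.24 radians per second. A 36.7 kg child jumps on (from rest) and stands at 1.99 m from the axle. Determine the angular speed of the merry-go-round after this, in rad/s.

ω_f ≈ 1.11 rad/s

No external torque acts about the axle; L_before = L_after.
Added inertia Σmr² = (36.7)(1.99)² = 145.3 kg·m²; I_f = 1260 + 145.3 = 1405 kg·m².
ω_f = I_p ω_i / I_f = (1260)(1.24) / 1405 = 1.112 rad/s.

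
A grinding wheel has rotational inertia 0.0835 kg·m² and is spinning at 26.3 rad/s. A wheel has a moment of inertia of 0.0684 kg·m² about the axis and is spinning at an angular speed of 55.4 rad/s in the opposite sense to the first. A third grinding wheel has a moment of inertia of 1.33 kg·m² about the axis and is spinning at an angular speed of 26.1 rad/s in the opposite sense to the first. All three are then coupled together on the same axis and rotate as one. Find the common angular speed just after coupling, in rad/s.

|ω_f| ≈ 24.5 rad/s

The coupling torques are internal; angular momentum about the shared axis is conserved.
Taking A's sense as positive: L = (0.08350)(26.3) − (0.06840)(55.4) − (1.330)(26.1) = -36.31 kg·m²·rad/s.
Combined I = 0.08350 + 0.06840 + 1.330 = 1.482 kg·m².
ω_f = L / I = -36.31 / 1.482 = -24.50 rad/s.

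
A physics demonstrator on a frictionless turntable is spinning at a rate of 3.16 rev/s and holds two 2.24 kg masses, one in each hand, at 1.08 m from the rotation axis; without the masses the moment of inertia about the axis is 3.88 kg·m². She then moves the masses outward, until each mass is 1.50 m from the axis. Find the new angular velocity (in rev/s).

No external torque acts about the spin axis, so angular momentum is conserved.
I₁ = 3.88 + 2(2.24)(1.08)² = 9.105 kg·m²; I₂ = 3.88 + 2(2.24)(1.50)² = 13.96 kg·m².
ω₂ = I₁ω₁ / I₂ = (9.105)(3.16 rev/s) / (13.96) = 2.061 rev/s.

ω₂ ≈ 2.06 rev/s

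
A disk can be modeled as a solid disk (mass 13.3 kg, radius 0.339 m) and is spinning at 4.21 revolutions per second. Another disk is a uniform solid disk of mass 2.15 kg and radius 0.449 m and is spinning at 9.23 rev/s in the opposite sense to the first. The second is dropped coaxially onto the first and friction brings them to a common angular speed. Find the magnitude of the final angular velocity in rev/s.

|ω_f| ≈ 1.24 rev/s

The coupling torques are internal; angular momentum about the shared axis is conserved.
Moments of inertia: I_A = ½(13.3)(0.339)² = 0.7642 kg·m²; I_B = ½(2.15)(0.449)² = 0.2167 kg·m².
Taking A's sense as positive: L = (0.7642)(4.21) − (0.2167)(9.23) = 1.217 kg·m²·rev/s.
Combined I = 0.7642 + 0.2167 = 0.9809 kg·m².
ω_f = L / I = 1.217 / 0.9809 = 1.241 rev/s.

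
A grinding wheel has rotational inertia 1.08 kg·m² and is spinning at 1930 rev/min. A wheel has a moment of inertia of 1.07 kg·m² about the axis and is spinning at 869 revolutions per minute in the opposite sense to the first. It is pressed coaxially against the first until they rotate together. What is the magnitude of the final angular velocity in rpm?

|ω_f| ≈ 537 rpm

No external torque acts about the common axis, so total angular momentum is conserved.
Taking A's sense as positive: L = (1.080)(1930) − (1.070)(869) = 1155 kg·m²·rpm.
Combined I = 1.080 + 1.070 = 2.150 kg·m².
ω_f = L / I = 1155 / 2.150 = 537.0 rpm.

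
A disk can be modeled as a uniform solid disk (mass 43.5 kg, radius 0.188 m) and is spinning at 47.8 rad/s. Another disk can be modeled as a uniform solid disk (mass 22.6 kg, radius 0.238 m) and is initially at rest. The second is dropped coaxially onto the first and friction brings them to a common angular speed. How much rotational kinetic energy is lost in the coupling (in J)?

No external torque acts about the common axis, so total angular momentum is conserved.
Moments of inertia: I_A = ½(43.5)(0.188)² = 0.7687 kg·m²; I_B = ½(22.6)(0.238)² = 0.6401 kg·m².
Taking A's sense as positive: L = (0.7687)(47.8) = 36.75 kg·m²·rad/s.
Combined I = 0.7687 + 0.6401 = 1.409 kg·m².
ω_f = L / I = 36.75 / 1.409 = 26.08 rad/s.
KE_i = ½ΣIω² = 878.2 J; KE_f = ½(1.409)(26.08)² = 479.2 J.

ΔKE lost ≈ 399 J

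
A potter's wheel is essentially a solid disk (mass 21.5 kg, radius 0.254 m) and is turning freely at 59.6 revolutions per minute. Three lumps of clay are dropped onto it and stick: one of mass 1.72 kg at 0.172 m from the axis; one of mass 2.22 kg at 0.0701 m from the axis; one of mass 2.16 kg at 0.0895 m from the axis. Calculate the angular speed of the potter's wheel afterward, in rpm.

ω_f ≈ 53.5 rpm

The added mass arrives with no angular momentum about the axis, and any external torque about the axis is negligible, so the system's angular momentum is conserved.
I_p = ½(21.5)(0.254)² = 0.6935 kg·m².
Added inertia Σmr² = (1.72)(0.172)² + (2.22)(0.0701)² + (2.16)(0.0895)² = 0.07910 kg·m²; I_f = 0.6935 + 0.07910 = 0.7726 kg·m².
ω_f = I_p ω_i / I_f = (0.6935)(59.6) / 0.7726 = 53.50 rpm.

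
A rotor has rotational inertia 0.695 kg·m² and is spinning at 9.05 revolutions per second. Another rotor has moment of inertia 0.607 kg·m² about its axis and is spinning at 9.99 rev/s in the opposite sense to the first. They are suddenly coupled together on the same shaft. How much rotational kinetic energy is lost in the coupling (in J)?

ΔKE lost ≈ 2320 J

No external torque acts about the common axis, so total angular momentum is conserved.
Taking A's sense as positive: L = (0.6950)(9.05) − (0.6070)(9.99) = 0.2258 kg·m²·rev/s.
Combined I = 0.6950 + 0.6070 = 1.302 kg·m².
ω_f = L / I = 0.2258 / 1.302 = 0.1734 rev/s.
KE_i = ½ΣIω² = 2319 J; KE_f = ½(1.302)(1.090)² = 0.7731 J.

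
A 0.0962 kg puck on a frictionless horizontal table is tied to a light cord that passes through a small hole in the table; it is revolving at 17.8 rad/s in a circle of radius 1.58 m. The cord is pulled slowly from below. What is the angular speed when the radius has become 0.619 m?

ω₂ ≈ 116 rad/s

No torque about the axis ⇒ m r₁² ω₁ = m r₂² ω₂.
ω₂ = ω₁ (r₁/r₂)² = (17.8)(1.58/0.619)² = 116.0 rad/s.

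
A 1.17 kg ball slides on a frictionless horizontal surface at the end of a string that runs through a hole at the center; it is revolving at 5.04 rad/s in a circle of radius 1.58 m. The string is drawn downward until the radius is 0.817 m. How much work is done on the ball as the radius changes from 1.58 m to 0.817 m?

No torque about the axis ⇒ m r₁² ω₁ = m r₂² ω₂.
ω₂ = ω₁ (r₁/r₂)² = (5.04)(1.58/0.817)² = 18.85 rad/s.
W = ΔKE = ½m(v₂² − v₁²) = 101.6 J.

W ≈ 102 J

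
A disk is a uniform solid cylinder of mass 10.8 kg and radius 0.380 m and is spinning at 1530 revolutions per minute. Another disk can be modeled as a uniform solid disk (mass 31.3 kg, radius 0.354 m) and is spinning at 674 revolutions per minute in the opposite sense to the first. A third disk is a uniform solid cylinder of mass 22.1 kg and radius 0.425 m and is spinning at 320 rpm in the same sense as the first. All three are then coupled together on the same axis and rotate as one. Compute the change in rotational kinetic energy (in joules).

ΔKE ≈ -15700 J

The coupling torques are internal; angular momentum about the shared axis is conserved.
Moments of inertia: I_A = ½(10.8)(0.380)² = 0.7798 kg·m²; I_B = ½(31.3)(0.354)² = 1.961 kg·m²; I_C = ½(22.1)(0.425)² = 1.996 kg·m².
Taking A's sense as positive: L = (0.7798)(1530) − (1.961)(674) + (1.996)(320) = 509.9 kg·m²·rpm.
Combined I = 0.7798 + 1.961 + 1.996 = 4.737 kg·m².
ω_f = L / I = 509.9 / 4.737 = 107.6 rpm.
KE_i = ½ΣIω² = 16010 J; KE_f = ½(4.737)(11.27)² = 300.9 J.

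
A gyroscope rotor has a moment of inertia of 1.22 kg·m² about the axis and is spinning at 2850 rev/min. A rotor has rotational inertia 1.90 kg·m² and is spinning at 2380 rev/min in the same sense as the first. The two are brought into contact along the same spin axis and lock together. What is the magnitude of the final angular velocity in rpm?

No external torque acts about the common axis, so total angular momentum is conserved.
Taking A's sense as positive: L = (1.220)(2850) + (1.900)(2380) = 7999 kg·m²·rpm.
Combined I = 1.220 + 1.900 = 3.120 kg·m².
ω_f = L / I = 7999 / 3.120 = 2564 rpm.

|ω_f| ≈ 2560 rpm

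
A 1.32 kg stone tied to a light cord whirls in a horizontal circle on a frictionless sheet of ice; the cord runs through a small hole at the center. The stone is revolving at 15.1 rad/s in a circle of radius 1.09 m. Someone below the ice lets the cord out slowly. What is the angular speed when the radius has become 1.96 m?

ω₂ ≈ 4.67 rad/s

The constraining force is radial, so m r² ω about the center is conserved.
ω₂ = ω₁ (r₁/r₂)² = (15.1)(1.09/1.96)² = 4.670 rad/s.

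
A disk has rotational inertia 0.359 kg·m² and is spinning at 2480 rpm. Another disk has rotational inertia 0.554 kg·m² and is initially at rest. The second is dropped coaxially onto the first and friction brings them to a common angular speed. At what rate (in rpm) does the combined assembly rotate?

|ω_f| ≈ 975 rpm

No external torque acts about the common axis, so total angular momentum is conserved.
Taking A's sense as positive: L = (0.3590)(2480) = 890.3 kg·m²·rpm.
Combined I = 0.3590 + 0.5540 = 0.9130 kg·m².
ω_f = L / I = 890.3 / 0.9130 = 975.2 rpm.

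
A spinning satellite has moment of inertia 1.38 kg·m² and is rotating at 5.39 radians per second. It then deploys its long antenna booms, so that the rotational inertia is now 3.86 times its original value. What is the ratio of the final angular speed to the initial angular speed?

Angular momentum about the spin axis is conserved since the torque about it is zero.
I₂ = 3.86 × 1.38 = 5.327 kg·m².
ω₂/ω₁ = I₁/I₂ = 1.380 / 5.327 = 0.2591.

ω₂/ω₁ ≈ 0.259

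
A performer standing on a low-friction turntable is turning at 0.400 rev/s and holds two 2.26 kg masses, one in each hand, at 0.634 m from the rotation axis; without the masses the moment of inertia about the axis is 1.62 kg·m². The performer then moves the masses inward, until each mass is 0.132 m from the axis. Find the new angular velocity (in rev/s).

ω₂ ≈ 0.809 rev/s

With no external torque about the axis, L is conserved: I₁ω₁ = I₂ω₂.
I₁ = 1.62 + 2(2.26)(0.634)² = 3.437 kg·m²; I₂ = 1.62 + 2(2.26)(0.132)² = 1.699 kg·m².
ω₂ = I₁ω₁ / I₂ = (3.437)(0.400 rev/s) / (1.699) = 0.8093 rev/s.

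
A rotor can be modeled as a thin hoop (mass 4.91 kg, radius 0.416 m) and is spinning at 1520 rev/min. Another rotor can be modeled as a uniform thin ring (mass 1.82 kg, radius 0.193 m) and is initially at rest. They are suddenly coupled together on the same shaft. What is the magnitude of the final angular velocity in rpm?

|ω_f| ≈ 1410 rpm

The coupling torques are internal; angular momentum about the shared axis is conserved.
Moments of inertia: I_A = (4.91)(0.416)² = 0.8497 kg·m²; I_B = (1.82)(0.193)² = 0.06779 kg·m².
Taking A's sense as positive: L = (0.8497)(1520) = 1292 kg·m²·rpm.
Combined I = 0.8497 + 0.06779 = 0.9175 kg·m².
ω_f = L / I = 1292 / 0.9175 = 1408 rpm.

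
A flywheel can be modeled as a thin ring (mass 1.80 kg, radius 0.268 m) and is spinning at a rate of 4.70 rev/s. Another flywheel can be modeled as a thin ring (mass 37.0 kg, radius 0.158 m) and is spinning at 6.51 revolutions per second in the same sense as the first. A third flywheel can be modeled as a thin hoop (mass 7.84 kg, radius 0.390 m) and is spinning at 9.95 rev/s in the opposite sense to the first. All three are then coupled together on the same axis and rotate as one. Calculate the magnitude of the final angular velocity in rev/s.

|ω_f| ≈ 2.34 rev/s

No external torque acts about the common axis, so total angular momentum is conserved.
Moments of inertia: I_A = (1.80)(0.268)² = 0.1293 kg·m²; I_B = (37.0)(0.158)² = 0.9237 kg·m²; I_C = (7.84)(0.390)² = 1.192 kg·m².
Taking A's sense as positive: L = (0.1293)(4.70) + (0.9237)(6.51) − (1.192)(9.95) = -5.244 kg·m²·rev/s.
Combined I = 0.1293 + 0.9237 + 1.192 = 2.245 kg·m².
ω_f = L / I = -5.244 / 2.245 = -2.336 rev/s.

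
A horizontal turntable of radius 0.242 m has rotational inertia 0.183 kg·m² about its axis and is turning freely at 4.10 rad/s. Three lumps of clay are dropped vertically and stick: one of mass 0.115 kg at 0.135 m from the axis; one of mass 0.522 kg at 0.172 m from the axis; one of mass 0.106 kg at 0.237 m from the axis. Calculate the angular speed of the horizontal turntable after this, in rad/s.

No external torque acts about the axis; L_before = L_after.
Added inertia Σmr² = (0.115)(0.135)² + (0.522)(0.172)² + (0.106)(0.237)² = 0.02349 kg·m²; I_f = 0.1830 + 0.02349 = 0.2065 kg·m².
ω_f = I_p ω_i / I_f = (0.1830)(4.10) / 0.2065 = 3.634 rad/s.

ω_f ≈ 3.63 rad/s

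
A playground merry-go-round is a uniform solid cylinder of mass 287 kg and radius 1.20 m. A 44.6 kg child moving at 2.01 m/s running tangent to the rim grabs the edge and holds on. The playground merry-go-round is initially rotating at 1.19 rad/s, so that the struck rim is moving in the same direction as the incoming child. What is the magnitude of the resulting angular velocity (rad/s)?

|ω_f| ≈ 1.30 rad/s

About the axle the impulsive forces during the collision are internal, so angular momentum about that axis is conserved.
I_p = ½(287)(1.20)² = 206.6 kg·m². Taking the sense of the child's angular momentum as positive, L_{child} = m v R = (44.6)(2.01)(1.20) = 107.6 kg·m²/s.
L_i = +I_p ω_p + m v R = +(206.6)(1.19) + 107.6 = 353.5 kg·m²/s.
After sticking, I_f = I_p + m R² = 206.6 + (44.6)(1.20)² = 270.9 kg·m².
ω_f = L_i / I_f = 353.5 / 270.9 = 1.305 rad/s.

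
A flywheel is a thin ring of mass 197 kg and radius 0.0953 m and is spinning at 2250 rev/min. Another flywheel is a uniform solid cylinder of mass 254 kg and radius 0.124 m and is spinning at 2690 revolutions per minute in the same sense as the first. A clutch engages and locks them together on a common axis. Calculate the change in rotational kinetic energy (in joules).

The coupling torques are internal; angular momentum about the shared axis is conserved.
Moments of inertia: I_A = (197)(0.0953)² = 1.789 kg·m²; I_B = ½(254)(0.124)² = 1.953 kg·m².
Taking A's sense as positive: L = (1.789)(2250) + (1.953)(2690) = 9279 kg·m²·rpm.
Combined I = 1.789 + 1.953 = 3.742 kg·m².
ω_f = L / I = 9279 / 3.742 = 2480 rpm.
KE_i = ½ΣIω² = 1.271e+05 J; KE_f = ½(3.742)(259.7)² = 1.262e+05 J.

ΔKE ≈ -991 J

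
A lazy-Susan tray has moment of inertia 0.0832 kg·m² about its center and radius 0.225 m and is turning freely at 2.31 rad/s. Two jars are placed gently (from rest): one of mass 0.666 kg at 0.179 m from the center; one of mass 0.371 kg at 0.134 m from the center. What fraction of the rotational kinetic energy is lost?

fraction ≈ 0.252

The added mass arrives with no angular momentum about the center, and any external torque about the center is negligible, so the system's angular momentum is conserved.
Added inertia Σmr² = (0.666)(0.179)² + (0.371)(0.134)² = 0.02800 kg·m²; I_f = 0.08320 + 0.02800 = 0.1112 kg·m².
ω_f = I_p ω_i / I_f = (0.08320)(2.31) / 0.1112 = 1.728 rad/s.
KE_i = ½(0.08320)(2.310 rad/s)² = 0.2220 J; KE_f = ½(0.1112)(1.728)² = 0.1661 J.
Fraction lost = 0.2518.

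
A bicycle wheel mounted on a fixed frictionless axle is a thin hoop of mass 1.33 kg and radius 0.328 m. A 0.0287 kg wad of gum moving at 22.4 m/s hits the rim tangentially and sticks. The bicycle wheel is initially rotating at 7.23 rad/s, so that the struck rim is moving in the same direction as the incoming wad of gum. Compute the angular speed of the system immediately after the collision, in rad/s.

|ω_f| ≈ 8.52 rad/s

About the axle the impulsive forces during the collision are internal, so angular momentum about that axis is conserved.
I_p = (1.33)(0.328)² = 0.1431 kg·m². Taking the sense of the wad of gum's angular momentum as positive, L_{wad} = m v R = (0.0287)(22.4)(0.328) = 0.2109 kg·m²/s.
L_i = +I_p ω_p + m v R = +(0.1431)(7.23) + 0.2109 = 1.245 kg·m²/s.
After sticking, I_f = I_p + m R² = 0.1431 + (0.0287)(0.328)² = 0.1462 kg·m².
ω_f = L_i / I_f = 1.245 / 0.1462 = 8.520 rad/s.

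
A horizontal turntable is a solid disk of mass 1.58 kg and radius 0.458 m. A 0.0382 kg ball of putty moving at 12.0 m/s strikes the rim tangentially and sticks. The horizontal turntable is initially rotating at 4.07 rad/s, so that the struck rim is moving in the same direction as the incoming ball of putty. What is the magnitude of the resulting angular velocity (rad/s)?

|ω_f| ≈ 5.09 rad/s

About the axle the impulsive forces during the collision are internal, so angular momentum about that axis is conserved.
I_p = ½(1.58)(0.458)² = 0.1657 kg·m². Taking the sense of the ball of putty's angular momentum as positive, L_{ball} = m v R = (0.0382)(12.0)(0.458) = 0.2099 kg·m²/s.
L_i = +I_p ω_p + m v R = +(0.1657)(4.07) + 0.2099 = 0.8844 kg·m²/s.
After sticking, I_f = I_p + m R² = 0.1657 + (0.0382)(0.458)² = 0.1737 kg·m².
ω_f = L_i / I_f = 0.8844 / 0.1737 = 5.091 rad/s.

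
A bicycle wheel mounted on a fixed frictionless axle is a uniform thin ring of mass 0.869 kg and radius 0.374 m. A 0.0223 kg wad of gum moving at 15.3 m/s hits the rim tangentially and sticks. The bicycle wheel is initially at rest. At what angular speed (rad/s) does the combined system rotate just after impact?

The axle reaction passes through the axle and exerts no torque about it; angular momentum about the axle is conserved through the impact.
I_p = (0.869)(0.374)² = 0.1216 kg·m². Taking the sense of the wad of gum's angular momentum as positive, L_{wad} = m v R = (0.0223)(15.3)(0.374) = 0.1276 kg·m²/s.
L_i = 0 + 0.1276 = 0.1276 kg·m²/s.
After sticking, I_f = I_p + m R² = 0.1216 + (0.0223)(0.374)² = 0.1247 kg·m².
ω_f = L_i / I_f = 0.1276 / 0.1247 = 1.024 rad/s.

|ω_f| ≈ 1.02 rad/s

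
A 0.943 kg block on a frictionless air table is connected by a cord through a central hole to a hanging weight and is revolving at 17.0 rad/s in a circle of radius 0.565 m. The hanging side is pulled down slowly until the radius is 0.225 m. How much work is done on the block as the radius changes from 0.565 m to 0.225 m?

W ≈ 231 J

The constraining force is radial, so m r² ω about the center is conserved.
ω₂ = ω₁ (r₁/r₂)² = (17.0)(0.565/0.225)² = 107.2 rad/s.
W = ΔKE = ½m(v₂² − v₁²) = 230.8 J.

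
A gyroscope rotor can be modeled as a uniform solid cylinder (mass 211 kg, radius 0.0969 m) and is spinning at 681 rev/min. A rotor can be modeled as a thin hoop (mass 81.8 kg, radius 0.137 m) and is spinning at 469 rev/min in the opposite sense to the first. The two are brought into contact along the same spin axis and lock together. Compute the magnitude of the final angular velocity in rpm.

No external torque acts about the common axis, so total angular momentum is conserved.
Moments of inertia: I_A = ½(211)(0.0969)² = 0.9906 kg·m²; I_B = (81.8)(0.137)² = 1.535 kg·m².
Taking A's sense as positive: L = (0.9906)(681) − (1.535)(469) = -45.46 kg·m²·rpm.
Combined I = 0.9906 + 1.535 = 2.526 kg·m².
ω_f = L / I = -45.46 / 2.526 = -18.00 rpm.

|ω_f| ≈ 18.0 rpm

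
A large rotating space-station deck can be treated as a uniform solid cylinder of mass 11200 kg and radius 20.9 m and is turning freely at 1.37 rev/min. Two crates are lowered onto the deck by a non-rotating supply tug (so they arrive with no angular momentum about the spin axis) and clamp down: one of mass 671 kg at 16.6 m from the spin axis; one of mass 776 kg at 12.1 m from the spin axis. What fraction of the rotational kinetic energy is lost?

fraction ≈ 0.109

The added mass arrives with no angular momentum about the spin axis, and any external torque about the spin axis is negligible, so the system's angular momentum is conserved.
I_p = ½(11200)(20.9)² = 2.446e+06 kg·m².
Added inertia Σmr² = (671)(16.6)² + (776)(12.1)² = 2.985e+05 kg·m²; I_f = 2.446e+06 + 2.985e+05 = 2.745e+06 kg·m².
ω_f = I_p ω_i / I_f = (2.446e+06)(1.37) / 2.745e+06 = 1.221 rpm.
KE_i = ½(2.446e+06)(0.1435 rad/s)² = 25170 J; KE_f = ½(2.745e+06)(0.1279)² = 22440 J.
Fraction lost = 0.1088.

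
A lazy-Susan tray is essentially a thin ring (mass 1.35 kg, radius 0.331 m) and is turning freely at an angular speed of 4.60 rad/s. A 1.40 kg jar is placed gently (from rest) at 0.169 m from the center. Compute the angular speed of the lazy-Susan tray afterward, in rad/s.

The added mass arrives with no angular momentum about the center, and any external torque about the center is negligible, so the system's angular momentum is conserved.
I_p = (1.35)(0.331)² = 0.1479 kg·m².
Added inertia Σmr² = (1.40)(0.169)² = 0.03999 kg·m²; I_f = 0.1479 + 0.03999 = 0.1879 kg·m².
ω_f = I_p ω_i / I_f = (0.1479)(4.60) / 0.1879 = 3.621 rad/s.

ω_f ≈ 3.62 rad/s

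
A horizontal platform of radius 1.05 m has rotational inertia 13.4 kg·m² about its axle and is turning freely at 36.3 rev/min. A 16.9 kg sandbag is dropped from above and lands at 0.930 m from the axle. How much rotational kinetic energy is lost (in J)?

energy lost ≈ 50.5 J

The added mass arrives with no angular momentum about the axle, and any external torque about the axle is negligible, so the system's angular momentum is conserved.
Added inertia Σmr² = (16.9)(0.930)² = 14.62 kg·m²; I_f = 13.40 + 14.62 = 28.02 kg·m².
ω_f = I_p ω_i / I_f = (13.40)(36.3) / 28.02 = 17.36 rpm.
KE_i = ½(13.40)(3.801 rad/s)² = 96.82 J; KE_f = ½(28.02)(1.818)² = 46.31 J.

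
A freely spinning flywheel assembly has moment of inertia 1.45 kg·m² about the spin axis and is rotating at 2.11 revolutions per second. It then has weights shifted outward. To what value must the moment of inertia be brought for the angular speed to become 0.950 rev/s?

With no external torque about the axis, L is conserved: I₁ω₁ = I₂ω₂.
I₂ = I₁ω₁ / ω₂ = (1.45)(2.11) / (0.950) = 3.221 kg·m².

I₂ ≈ 3.22 kg·m²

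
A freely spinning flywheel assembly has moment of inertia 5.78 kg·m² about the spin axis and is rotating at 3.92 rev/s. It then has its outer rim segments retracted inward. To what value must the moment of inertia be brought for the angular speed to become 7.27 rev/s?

No external torque acts about the spin axis, so angular momentum is conserved.
I₂ = I₁ω₁ / ω₂ = (5.78)(3.92) / (7.27) = 3.117 kg·m².

I₂ ≈ 3.12 kg·m²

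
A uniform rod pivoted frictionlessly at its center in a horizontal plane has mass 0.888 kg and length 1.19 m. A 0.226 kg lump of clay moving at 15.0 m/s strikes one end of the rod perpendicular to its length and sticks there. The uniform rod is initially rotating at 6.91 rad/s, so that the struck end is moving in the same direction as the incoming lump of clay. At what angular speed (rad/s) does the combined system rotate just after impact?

The axle reaction passes through the pivot and exerts no torque about it; angular momentum about the pivot is conserved through the impact.
I_p = (1/12)(0.888)(1.19)² = 0.1048 kg·m². Taking the sense of the lump of clay's angular momentum as positive, L_{lump} = m v R = (0.226)(15.0)(1.19/2) = 2.017 kg·m²/s.
L_i = +I_p ω_p + m v R = +(0.1048)(6.91) + 2.017 = 2.741 kg·m²/s.
After sticking, I_f = I_p + m R² = 0.1048 + (0.226)(1.19/2)² = 0.1848 kg·m².
ω_f = L_i / I_f = 2.741 / 0.1848 = 14.83 rad/s.

|ω_f| ≈ 14.8 rad/s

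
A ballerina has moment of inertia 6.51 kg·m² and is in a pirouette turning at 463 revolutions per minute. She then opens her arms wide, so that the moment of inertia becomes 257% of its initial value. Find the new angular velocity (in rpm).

ω₂ ≈ 180 rpm

Angular momentum about the spin axis is conserved since the torque about it is zero.
I₂ = 2.57 × 6.51 = 16.73 kg·m².
ω₂ = I₁ω₁ / I₂ = (6.510)(463 rpm) / (16.73) = 180.2 rpm.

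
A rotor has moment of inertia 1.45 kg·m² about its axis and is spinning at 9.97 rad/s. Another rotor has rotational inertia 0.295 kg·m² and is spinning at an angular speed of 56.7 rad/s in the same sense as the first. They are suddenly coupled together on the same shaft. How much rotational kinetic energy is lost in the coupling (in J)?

No external torque acts about the common axis, so total angular momentum is conserved.
Taking A's sense as positive: L = (1.450)(9.97) + (0.2950)(56.7) = 31.18 kg·m²·rad/s.
Combined I = 1.450 + 0.2950 = 1.745 kg·m².
ω_f = L / I = 31.18 / 1.745 = 17.87 rad/s.
KE_i = ½ΣIω² = 546.3 J; KE_f = ½(1.745)(17.87)² = 278.6 J.

ΔKE lost ≈ 268 J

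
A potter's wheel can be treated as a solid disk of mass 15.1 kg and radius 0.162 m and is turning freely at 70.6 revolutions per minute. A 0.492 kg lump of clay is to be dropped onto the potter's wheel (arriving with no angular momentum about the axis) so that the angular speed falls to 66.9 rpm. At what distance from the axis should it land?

The added mass arrives with no angular momentum about the axis, and any external torque about the axis is negligible, so the system's angular momentum is conserved.
I_p = ½(15.1)(0.162)² = 0.1981 kg·m².
I_p ω_i = (I_p + m r²) ω_f ⇒ m r² = I_p(ω_i/ω_f − 1) = 0.1981(70.6/66.9 − 1) = 0.01096 kg·m².
r = √(0.01096/0.492) = 0.1492 m.

r ≈ 0.149 m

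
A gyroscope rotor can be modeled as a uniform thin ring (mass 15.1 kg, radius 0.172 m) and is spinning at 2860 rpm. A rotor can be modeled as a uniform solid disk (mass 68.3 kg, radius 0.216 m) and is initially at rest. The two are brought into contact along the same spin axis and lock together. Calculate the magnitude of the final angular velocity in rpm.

The coupling torques are internal; angular momentum about the shared axis is conserved.
Moments of inertia: I_A = (15.1)(0.172)² = 0.4467 kg·m²; I_B = ½(68.3)(0.216)² = 1.593 kg·m².
Taking A's sense as positive: L = (0.4467)(2860) = 1278 kg·m²·rpm.
Combined I = 0.4467 + 1.593 = 2.040 kg·m².
ω_f = L / I = 1278 / 2.040 = 626.3 rpm.

|ω_f| ≈ 626 rpm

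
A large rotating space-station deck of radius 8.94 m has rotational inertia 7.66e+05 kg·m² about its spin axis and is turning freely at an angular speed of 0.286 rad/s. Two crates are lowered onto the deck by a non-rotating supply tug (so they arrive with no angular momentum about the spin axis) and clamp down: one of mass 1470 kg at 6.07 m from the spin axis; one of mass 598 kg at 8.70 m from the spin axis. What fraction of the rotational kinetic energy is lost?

fraction ≈ 0.115

The added mass arrives with no angular momentum about the spin axis, and any external torque about the spin axis is negligible, so the system's angular momentum is conserved.
Added inertia Σmr² = (1470)(6.07)² + (598)(8.70)² = 99420 kg·m²; I_f = 7.660e+05 + 99420 = 8.654e+05 kg·m².
ω_f = I_p ω_i / I_f = (7.660e+05)(0.286) / 8.654e+05 = 0.2531 rad/s.
KE_i = ½(7.660e+05)(0.2860 rad/s)² = 31330 J; KE_f = ½(8.654e+05)(0.2531)² = 27730 J.
Fraction lost = 0.1149.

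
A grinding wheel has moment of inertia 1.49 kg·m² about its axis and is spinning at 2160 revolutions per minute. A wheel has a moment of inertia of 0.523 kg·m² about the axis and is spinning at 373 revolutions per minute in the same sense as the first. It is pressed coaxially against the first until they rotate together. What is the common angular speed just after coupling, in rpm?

The coupling torques are internal; angular momentum about the shared axis is conserved.
Taking A's sense as positive: L = (1.490)(2160) + (0.5230)(373) = 3413 kg·m²·rpm.
Combined I = 1.490 + 0.5230 = 2.013 kg·m².
ω_f = L / I = 3413 / 2.013 = 1696 rpm.

|ω_f| ≈ 1700 rpm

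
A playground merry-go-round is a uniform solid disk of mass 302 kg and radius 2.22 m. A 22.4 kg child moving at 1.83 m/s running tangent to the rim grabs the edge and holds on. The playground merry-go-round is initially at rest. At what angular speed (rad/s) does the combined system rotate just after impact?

|ω_f| ≈ 0.106 rad/s

About the axle the impulsive forces during the collision are internal, so angular momentum about that axis is conserved.
I_p = ½(302)(2.22)² = 744.2 kg·m². Taking the sense of the child's angular momentum as positive, L_{child} = m v R = (22.4)(1.83)(2.22) = 91.00 kg·m²/s.
L_i = 0 + 91.00 = 91.00 kg·m²/s.
After sticking, I_f = I_p + m R² = 744.2 + (22.4)(2.22)² = 854.6 kg·m².
ω_f = L_i / I_f = 91.00 / 854.6 = 0.1065 rad/s.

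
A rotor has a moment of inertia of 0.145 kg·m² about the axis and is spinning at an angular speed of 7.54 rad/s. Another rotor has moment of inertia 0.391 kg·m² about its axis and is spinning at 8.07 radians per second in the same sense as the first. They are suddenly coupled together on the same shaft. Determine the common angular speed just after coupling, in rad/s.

The coupling torques are internal; angular momentum about the shared axis is conserved.
Taking A's sense as positive: L = (0.1450)(7.54) + (0.3910)(8.07) = 4.249 kg·m²·rad/s.
Combined I = 0.1450 + 0.3910 = 0.5360 kg·m².
ω_f = L / I = 4.249 / 0.5360 = 7.927 rad/s.

|ω_f| ≈ 7.93 rad/s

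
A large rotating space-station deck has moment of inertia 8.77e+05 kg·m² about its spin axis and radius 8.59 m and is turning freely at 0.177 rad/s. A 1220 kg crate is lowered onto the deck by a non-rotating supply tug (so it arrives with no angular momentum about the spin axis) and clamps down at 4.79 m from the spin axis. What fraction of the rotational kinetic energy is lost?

fraction ≈ 0.0309

The added mass arrives with no angular momentum about the spin axis, and any external torque about the spin axis is negligible, so the system's angular momentum is conserved.
Added inertia Σmr² = (1220)(4.79)² = 27990 kg·m²; I_f = 8.770e+05 + 27990 = 9.050e+05 kg·m².
ω_f = I_p ω_i / I_f = (8.770e+05)(0.177) / 9.050e+05 = 0.1715 rad/s.
KE_i = ½(8.770e+05)(0.1770 rad/s)² = 13740 J; KE_f = ½(9.050e+05)(0.1715)² = 13310 J.
Fraction lost = 0.03093.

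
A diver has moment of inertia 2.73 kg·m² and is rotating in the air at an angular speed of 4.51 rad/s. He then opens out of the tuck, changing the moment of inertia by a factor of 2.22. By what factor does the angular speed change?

No external torque acts about the spin axis, so angular momentum is conserved.
I₂ = 2.22 × 2.73 = 6.061 kg·m².
ω₂/ω₁ = I₁/I₂ = 2.730 / 6.061 = 0.4505.

ω₂/ω₁ ≈ 0.450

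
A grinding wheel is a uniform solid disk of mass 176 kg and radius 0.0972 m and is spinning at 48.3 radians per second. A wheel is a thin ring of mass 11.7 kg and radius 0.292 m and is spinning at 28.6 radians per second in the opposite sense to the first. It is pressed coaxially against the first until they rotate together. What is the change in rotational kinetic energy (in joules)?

ΔKE ≈ -1340 J

The coupling torques are internal; angular momentum about the shared axis is conserved.
Moments of inertia: I_A = ½(176)(0.0972)² = 0.8314 kg·m²; I_B = (11.7)(0.292)² = 0.9976 kg·m².
Taking A's sense as positive: L = (0.8314)(48.3) − (0.9976)(28.6) = 11.63 kg·m²·rad/s.
Combined I = 0.8314 + 0.9976 = 1.829 kg·m².
ω_f = L / I = 11.63 / 1.829 = 6.357 rad/s.
KE_i = ½ΣIω² = 1378 J; KE_f = ½(1.829)(6.357)² = 36.95 J.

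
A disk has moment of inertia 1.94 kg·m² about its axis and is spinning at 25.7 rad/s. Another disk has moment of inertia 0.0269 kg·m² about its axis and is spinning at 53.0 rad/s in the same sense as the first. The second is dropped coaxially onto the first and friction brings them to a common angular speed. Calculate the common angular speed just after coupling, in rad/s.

No external torque acts about the common axis, so total angular momentum is conserved.
Taking A's sense as positive: L = (1.940)(25.7) + (0.02690)(53.0) = 51.28 kg·m²·rad/s.
Combined I = 1.940 + 0.02690 = 1.967 kg·m².
ω_f = L / I = 51.28 / 1.967 = 26.07 rad/s.

|ω_f| ≈ 26.1 rad/s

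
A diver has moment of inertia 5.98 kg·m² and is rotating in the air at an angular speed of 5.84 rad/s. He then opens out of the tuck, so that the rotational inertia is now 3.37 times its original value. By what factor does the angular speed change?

Angular momentum about the spin axis is conserved since the torque about it is zero.
I₂ = 3.37 × 5.98 = 20.15 kg·m².
ω₂/ω₁ = I₁/I₂ = 5.980 / 20.15 = 0.2967.

ω₂/ω₁ ≈ 0.297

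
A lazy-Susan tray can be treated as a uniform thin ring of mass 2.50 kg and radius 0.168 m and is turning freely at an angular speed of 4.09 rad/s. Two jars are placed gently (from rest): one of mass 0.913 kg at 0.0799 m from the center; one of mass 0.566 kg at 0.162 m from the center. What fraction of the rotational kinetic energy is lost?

fraction ≈ 0.227

No external torque acts about the center; L_before = L_after.
I_p = (2.50)(0.168)² = 0.07056 kg·m².
Added inertia Σmr² = (0.913)(0.0799)² + (0.566)(0.162)² = 0.02068 kg·m²; I_f = 0.07056 + 0.02068 = 0.09124 kg·m².
ω_f = I_p ω_i / I_f = (0.07056)(4.09) / 0.09124 = 3.163 rad/s.
KE_i = ½(0.07056)(4.090 rad/s)² = 0.5902 J; KE_f = ½(0.09124)(3.163)² = 0.4564 J.
Fraction lost = 0.2267.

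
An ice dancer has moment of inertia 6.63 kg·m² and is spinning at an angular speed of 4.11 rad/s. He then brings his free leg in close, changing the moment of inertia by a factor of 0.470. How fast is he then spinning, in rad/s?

ω₂ ≈ 8.74 rad/s

With no external torque about the axis, L is conserved: I₁ω₁ = I₂ω₂.
I₂ = 0.470 × 6.63 = 3.116 kg·m².
ω₂ = I₁ω₁ / I₂ = (6.630)(4.11 rad/s) / (3.116) = 8.745 rad/s.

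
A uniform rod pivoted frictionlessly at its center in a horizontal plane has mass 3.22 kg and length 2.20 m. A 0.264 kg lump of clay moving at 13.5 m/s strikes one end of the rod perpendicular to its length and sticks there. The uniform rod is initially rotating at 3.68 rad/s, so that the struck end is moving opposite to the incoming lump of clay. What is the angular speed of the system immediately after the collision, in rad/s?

About the pivot the impulsive forces during the collision are internal, so angular momentum about that axis is conserved.
I_p = (1/12)(3.22)(2.20)² = 1.299 kg·m². Taking the sense of the lump of clay's angular momentum as positive, L_{lump} = m v R = (0.264)(13.5)(2.20/2) = 3.920 kg·m²/s.
L_i = −I_p ω_p + m v R = −(1.299)(3.68) + 3.920 = -0.8589 kg·m²/s.
After sticking, I_f = I_p + m R² = 1.299 + (0.264)(2.20/2)² = 1.618 kg·m².
ω_f = L_i / I_f = -0.8589 / 1.618 = -0.5308 rad/s.

|ω_f| ≈ 0.531 rad/s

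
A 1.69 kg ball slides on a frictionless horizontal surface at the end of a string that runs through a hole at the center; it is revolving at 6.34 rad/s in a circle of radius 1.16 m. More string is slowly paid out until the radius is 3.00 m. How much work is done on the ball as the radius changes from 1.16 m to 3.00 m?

No torque about the axis ⇒ m r₁² ω₁ = m r₂² ω₂.
ω₂ = ω₁ (r₁/r₂)² = (6.34)(1.16/3.00)² = 0.9479 rad/s.
W = ΔKE = ½m(v₂² − v₁²) = -38.87 J.

W ≈ -38.9 J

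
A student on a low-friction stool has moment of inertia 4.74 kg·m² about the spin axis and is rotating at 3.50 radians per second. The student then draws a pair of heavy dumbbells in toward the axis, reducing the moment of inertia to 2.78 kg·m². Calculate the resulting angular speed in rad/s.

ω₂ ≈ 5.97 rad/s

With no external torque about the axis, L is conserved: I₁ω₁ = I₂ω₂.
ω₂ = I₁ω₁ / I₂ = (4.740)(3.50 rad/s) / (2.780) = 5.968 rad/s.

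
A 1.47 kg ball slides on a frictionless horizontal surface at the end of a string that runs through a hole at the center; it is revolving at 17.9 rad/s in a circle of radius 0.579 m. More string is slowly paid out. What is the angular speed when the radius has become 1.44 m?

ω₂ ≈ 2.89 rad/s

The constraining force is radial, so m r² ω about the center is conserved.
ω₂ = ω₁ (r₁/r₂)² = (17.9)(0.579/1.44)² = 2.894 rad/s.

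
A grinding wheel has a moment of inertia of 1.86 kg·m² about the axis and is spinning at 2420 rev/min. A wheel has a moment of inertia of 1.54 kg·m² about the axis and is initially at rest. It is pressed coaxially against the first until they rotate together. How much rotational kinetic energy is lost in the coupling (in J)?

ΔKE lost ≈ 27100 J

The coupling torques are internal; angular momentum about the shared axis is conserved.
Taking A's sense as positive: L = (1.860)(2420) = 4501 kg·m²·rpm.
Combined I = 1.860 + 1.540 = 3.400 kg·m².
ω_f = L / I = 4501 / 3.400 = 1324 rpm.
KE_i = ½ΣIω² = 59730 J; KE_f = ½(3.400)(138.6)² = 32670 J.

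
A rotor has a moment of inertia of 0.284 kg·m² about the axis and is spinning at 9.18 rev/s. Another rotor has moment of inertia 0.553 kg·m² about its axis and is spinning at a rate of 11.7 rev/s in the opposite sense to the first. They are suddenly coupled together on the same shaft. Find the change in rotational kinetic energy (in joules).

The coupling torques are internal; angular momentum about the shared axis is conserved.
Taking A's sense as positive: L = (0.2840)(9.18) − (0.5530)(11.7) = -3.863 kg·m²·rev/s.
Combined I = 0.2840 + 0.5530 = 0.8370 kg·m².
ω_f = L / I = -3.863 / 0.8370 = -4.615 rev/s.
KE_i = ½ΣIω² = 1967 J; KE_f = ½(0.8370)(29.00)² = 351.9 J.

ΔKE ≈ -1610 J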